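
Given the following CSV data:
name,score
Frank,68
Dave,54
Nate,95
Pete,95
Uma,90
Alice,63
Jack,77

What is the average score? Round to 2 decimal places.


Scores: 68, 54, 95, 95, 90, 63, 77
Sum = 542
Count = 7
Average = 542 / 7 = 77.43

ANSWER: 77.43


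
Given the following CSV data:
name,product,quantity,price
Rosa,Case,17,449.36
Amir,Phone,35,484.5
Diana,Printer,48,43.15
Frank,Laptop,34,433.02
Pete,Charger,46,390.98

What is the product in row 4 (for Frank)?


Row 4: Frank
Column 'product' = Laptop

ANSWER: Laptop


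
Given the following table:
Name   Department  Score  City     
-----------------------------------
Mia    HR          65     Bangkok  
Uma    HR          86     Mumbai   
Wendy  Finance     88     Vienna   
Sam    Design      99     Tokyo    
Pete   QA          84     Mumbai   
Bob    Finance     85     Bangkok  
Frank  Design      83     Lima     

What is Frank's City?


Row 7: Frank
City = Lima

ANSWER: Lima


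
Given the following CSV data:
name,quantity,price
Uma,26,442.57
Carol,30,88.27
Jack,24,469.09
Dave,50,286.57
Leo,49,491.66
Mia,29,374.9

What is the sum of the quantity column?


Values in 'quantity' column:
  Row 1: 26
  Row 2: 30
  Row 3: 24
  Row 4: 50
  Row 5: 49
  Row 6: 29
Sum = 26 + 30 + 24 + 50 + 49 + 29 = 208

ANSWER: 208


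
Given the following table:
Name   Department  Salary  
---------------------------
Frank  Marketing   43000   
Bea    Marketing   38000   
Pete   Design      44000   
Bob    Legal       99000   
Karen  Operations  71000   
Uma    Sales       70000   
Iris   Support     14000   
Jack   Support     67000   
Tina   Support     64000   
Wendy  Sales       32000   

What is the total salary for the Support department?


Support department members:
  Iris: 14000
  Jack: 67000
  Tina: 64000
Total = 14000 + 67000 + 64000 = 145000

ANSWER: 145000


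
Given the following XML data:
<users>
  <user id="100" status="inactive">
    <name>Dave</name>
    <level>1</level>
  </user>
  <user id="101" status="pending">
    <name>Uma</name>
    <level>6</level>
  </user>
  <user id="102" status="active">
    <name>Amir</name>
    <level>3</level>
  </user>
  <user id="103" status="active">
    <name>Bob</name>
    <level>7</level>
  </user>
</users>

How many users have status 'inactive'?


Counting users with status='inactive':
  Dave (id=100) -> MATCH
Count: 1

ANSWER: 1


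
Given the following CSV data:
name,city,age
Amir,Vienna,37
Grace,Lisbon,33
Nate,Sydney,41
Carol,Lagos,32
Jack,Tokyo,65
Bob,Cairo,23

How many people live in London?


Scanning city column for 'London':
Total matches: 0

ANSWER: 0


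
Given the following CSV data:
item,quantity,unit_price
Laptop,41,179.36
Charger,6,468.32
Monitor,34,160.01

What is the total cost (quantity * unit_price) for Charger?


Row: Charger
quantity = 6
unit_price = 468.32
total = 6 * 468.32 = 2809.92

ANSWER: 2809.92


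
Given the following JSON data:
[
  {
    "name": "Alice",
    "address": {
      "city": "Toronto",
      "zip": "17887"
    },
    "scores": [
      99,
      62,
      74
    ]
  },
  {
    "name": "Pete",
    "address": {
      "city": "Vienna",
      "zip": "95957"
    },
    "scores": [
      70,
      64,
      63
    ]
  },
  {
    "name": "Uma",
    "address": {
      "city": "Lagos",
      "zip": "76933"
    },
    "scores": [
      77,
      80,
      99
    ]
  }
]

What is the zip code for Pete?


Path: records[1].address.zip
Value: 95957

ANSWER: 95957


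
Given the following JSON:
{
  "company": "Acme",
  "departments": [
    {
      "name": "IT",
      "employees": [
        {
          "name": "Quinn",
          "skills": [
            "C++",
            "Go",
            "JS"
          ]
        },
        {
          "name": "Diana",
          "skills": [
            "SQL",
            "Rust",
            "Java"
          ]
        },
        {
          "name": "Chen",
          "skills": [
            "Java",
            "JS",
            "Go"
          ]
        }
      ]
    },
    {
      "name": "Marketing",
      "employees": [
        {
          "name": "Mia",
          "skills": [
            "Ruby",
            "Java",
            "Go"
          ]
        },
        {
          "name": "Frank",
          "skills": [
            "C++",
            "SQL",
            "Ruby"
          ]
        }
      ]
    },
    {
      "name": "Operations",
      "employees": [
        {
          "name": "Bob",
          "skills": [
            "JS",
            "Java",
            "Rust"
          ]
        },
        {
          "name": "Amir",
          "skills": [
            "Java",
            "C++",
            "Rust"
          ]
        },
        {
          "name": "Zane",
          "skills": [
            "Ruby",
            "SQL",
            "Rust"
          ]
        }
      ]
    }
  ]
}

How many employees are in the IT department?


Path: departments[0].employees
Count: 3

ANSWER: 3


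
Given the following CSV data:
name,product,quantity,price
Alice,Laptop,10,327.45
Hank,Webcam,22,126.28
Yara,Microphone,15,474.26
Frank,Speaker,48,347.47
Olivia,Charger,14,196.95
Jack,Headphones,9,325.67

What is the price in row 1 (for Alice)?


Row 1: Alice
Column 'price' = 327.45

ANSWER: 327.45


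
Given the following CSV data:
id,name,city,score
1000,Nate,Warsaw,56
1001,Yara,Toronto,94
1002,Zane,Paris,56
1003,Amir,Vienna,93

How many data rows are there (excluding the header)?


Counting rows (excluding header):
Header: id,name,city,score
Data rows: 4

ANSWER: 4


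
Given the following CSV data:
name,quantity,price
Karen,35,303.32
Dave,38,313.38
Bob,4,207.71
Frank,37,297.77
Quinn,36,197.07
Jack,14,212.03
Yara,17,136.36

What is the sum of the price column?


Values in 'price' column:
  Row 1: 303.32
  Row 2: 313.38
  Row 3: 207.71
  Row 4: 297.77
  Row 5: 197.07
  Row 6: 212.03
  Row 7: 136.36
Sum = 303.32 + 313.38 + 207.71 + 297.77 + 197.07 + 212.03 + 136.36 = 1667.64

ANSWER: 1667.64


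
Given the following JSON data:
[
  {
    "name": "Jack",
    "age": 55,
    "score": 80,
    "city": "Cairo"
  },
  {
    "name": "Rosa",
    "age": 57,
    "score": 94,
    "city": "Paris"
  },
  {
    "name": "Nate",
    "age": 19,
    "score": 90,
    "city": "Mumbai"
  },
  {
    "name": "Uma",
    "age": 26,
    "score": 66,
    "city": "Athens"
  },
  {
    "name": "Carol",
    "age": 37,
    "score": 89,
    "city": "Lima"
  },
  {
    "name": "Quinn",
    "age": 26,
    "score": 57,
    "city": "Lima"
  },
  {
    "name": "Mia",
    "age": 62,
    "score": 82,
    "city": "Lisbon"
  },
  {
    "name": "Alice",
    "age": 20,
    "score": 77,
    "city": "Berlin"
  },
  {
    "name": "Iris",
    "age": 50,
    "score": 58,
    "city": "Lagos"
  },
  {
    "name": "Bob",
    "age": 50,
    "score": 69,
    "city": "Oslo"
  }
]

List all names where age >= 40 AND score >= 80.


Checking both conditions:
  Jack (age=55, score=80) -> YES
  Rosa (age=57, score=94) -> YES
  Nate (age=19, score=90) -> no
  Uma (age=26, score=66) -> no
  Carol (age=37, score=89) -> no
  Quinn (age=26, score=57) -> no
  Mia (age=62, score=82) -> YES
  Alice (age=20, score=77) -> no
  Iris (age=50, score=58) -> no
  Bob (age=50, score=69) -> no


ANSWER: Jack, Rosa, Mia


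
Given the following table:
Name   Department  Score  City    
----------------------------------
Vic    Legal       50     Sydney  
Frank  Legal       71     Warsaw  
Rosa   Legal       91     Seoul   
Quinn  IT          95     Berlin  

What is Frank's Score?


Row 2: Frank
Score = 71

ANSWER: 71


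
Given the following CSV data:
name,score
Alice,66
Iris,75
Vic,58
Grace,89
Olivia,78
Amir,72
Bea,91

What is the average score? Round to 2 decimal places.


Scores: 66, 75, 58, 89, 78, 72, 91
Sum = 529
Count = 7
Average = 529 / 7 = 75.57

ANSWER: 75.57


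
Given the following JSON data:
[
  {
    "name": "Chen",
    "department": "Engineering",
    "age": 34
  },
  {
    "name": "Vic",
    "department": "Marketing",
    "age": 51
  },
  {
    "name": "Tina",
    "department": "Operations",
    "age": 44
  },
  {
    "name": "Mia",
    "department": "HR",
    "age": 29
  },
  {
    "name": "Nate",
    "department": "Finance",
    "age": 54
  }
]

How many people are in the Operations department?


Scanning records for department = Operations
  Record 2: Tina
Count: 1

ANSWER: 1


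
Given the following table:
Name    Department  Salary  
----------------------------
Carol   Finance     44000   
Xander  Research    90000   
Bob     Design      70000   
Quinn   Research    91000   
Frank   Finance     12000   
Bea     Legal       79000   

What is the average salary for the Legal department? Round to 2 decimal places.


Legal department members:
  Bea: 79000
Sum = 79000
Count = 1
Average = 79000 / 1 = 79000.00

ANSWER: 79000.00


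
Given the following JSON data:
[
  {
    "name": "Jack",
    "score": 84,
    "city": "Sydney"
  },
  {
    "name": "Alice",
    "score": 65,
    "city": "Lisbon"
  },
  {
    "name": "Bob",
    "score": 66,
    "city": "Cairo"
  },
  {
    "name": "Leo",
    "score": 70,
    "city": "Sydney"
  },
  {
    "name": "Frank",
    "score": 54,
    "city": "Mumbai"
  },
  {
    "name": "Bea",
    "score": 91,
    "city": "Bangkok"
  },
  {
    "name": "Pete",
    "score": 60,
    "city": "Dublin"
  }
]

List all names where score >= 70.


Filtering records where score >= 70:
  Jack (score=84) -> YES
  Alice (score=65) -> no
  Bob (score=66) -> no
  Leo (score=70) -> YES
  Frank (score=54) -> no
  Bea (score=91) -> YES
  Pete (score=60) -> no


ANSWER: Jack, Leo, Bea


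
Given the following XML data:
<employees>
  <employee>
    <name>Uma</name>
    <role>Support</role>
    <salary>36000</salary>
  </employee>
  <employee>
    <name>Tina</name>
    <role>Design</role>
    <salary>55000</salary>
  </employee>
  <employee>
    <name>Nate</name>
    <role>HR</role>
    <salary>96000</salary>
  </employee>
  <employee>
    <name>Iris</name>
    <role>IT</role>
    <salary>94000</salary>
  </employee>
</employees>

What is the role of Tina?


Searching for <employee> with <name>Tina</name>
Found at position 2
<role>Design</role>

ANSWER: Design


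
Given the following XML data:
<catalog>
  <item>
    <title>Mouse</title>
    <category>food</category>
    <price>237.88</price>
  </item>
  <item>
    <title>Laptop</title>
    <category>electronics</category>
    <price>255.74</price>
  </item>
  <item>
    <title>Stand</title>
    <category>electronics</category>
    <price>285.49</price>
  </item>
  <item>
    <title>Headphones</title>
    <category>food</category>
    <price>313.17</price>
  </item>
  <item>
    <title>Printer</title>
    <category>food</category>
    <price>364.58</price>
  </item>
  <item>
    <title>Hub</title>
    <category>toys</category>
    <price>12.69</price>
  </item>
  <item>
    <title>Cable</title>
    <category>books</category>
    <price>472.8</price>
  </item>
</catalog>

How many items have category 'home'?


Scanning <item> elements for <category>home</category>:
Count: 0

ANSWER: 0


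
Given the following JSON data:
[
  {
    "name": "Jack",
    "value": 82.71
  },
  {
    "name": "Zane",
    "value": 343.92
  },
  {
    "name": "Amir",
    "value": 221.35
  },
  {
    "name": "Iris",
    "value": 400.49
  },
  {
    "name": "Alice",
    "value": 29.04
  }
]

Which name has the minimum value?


Comparing values:
  Jack: 82.71
  Zane: 343.92
  Amir: 221.35
  Iris: 400.49
  Alice: 29.04
Minimum: Alice (29.04)

ANSWER: Alice


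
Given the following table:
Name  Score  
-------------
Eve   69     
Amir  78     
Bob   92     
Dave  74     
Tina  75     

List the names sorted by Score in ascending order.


Sorting by Score (ascending):
  Eve: 69
  Dave: 74
  Tina: 75
  Amir: 78
  Bob: 92


ANSWER: Eve, Dave, Tina, Amir, Bob


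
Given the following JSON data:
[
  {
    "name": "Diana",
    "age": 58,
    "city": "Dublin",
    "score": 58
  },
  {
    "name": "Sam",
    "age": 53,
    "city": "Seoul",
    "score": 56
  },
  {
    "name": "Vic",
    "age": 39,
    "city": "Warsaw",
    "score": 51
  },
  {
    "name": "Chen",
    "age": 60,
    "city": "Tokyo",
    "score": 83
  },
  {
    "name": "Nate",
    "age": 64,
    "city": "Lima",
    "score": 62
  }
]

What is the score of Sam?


Looking up record where name = Sam
Record index: 1
Field 'score' = 56

ANSWER: 56


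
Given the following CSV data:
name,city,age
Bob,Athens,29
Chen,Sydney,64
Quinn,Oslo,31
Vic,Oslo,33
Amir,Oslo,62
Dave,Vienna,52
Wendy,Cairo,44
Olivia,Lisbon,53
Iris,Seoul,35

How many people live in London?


Scanning city column for 'London':
Total matches: 0

ANSWER: 0


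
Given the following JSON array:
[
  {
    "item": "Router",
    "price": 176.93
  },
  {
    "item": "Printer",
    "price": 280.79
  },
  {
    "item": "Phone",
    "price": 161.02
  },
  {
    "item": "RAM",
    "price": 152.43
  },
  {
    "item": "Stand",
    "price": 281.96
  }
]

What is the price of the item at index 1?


Array index 1 -> Printer
price = 280.79

ANSWER: 280.79


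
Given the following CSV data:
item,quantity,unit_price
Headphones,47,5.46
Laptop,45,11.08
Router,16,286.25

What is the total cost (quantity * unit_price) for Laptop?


Row: Laptop
quantity = 45
unit_price = 11.08
total = 45 * 11.08 = 498.6

ANSWER: 498.6


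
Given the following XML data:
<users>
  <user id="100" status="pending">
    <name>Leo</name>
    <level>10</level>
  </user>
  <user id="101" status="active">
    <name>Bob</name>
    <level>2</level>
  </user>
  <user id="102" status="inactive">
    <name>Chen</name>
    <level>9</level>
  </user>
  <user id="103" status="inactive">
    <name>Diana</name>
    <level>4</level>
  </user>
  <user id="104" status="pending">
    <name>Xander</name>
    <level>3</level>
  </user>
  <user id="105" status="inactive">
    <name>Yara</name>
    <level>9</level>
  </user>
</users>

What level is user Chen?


Finding user: Chen
<level>9</level>

ANSWER: 9


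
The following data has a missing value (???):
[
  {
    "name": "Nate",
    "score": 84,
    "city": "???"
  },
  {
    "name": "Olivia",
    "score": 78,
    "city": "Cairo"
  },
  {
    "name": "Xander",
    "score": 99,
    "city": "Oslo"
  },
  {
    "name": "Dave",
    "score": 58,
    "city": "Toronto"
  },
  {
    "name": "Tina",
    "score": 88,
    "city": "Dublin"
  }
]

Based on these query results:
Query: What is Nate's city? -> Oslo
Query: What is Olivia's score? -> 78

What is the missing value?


The missing value is Nate's city
From query: Nate's city = Oslo

ANSWER: Oslo


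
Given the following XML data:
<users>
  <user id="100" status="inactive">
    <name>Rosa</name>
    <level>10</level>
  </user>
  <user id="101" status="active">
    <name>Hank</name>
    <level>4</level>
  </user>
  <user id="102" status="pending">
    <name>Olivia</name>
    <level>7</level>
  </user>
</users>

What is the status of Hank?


Finding user with name = Hank
user id="101" status="active"

ANSWER: active


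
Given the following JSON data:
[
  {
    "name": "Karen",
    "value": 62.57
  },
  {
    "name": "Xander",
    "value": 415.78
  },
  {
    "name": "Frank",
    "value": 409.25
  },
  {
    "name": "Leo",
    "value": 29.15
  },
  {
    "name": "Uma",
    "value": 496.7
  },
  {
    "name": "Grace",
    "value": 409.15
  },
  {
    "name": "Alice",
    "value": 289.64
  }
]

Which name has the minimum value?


Comparing values:
  Karen: 62.57
  Xander: 415.78
  Frank: 409.25
  Leo: 29.15
  Uma: 496.7
  Grace: 409.15
  Alice: 289.64
Minimum: Leo (29.15)

ANSWER: Leo


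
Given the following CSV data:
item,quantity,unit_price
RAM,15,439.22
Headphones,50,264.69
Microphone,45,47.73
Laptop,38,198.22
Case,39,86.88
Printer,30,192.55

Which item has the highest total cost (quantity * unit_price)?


Computing row totals:
  RAM: 6588.3
  Headphones: 13234.5
  Microphone: 2147.85
  Laptop: 7532.36
  Case: 3388.32
  Printer: 5776.5
Maximum: Headphones (13234.5)

ANSWER: Headphones


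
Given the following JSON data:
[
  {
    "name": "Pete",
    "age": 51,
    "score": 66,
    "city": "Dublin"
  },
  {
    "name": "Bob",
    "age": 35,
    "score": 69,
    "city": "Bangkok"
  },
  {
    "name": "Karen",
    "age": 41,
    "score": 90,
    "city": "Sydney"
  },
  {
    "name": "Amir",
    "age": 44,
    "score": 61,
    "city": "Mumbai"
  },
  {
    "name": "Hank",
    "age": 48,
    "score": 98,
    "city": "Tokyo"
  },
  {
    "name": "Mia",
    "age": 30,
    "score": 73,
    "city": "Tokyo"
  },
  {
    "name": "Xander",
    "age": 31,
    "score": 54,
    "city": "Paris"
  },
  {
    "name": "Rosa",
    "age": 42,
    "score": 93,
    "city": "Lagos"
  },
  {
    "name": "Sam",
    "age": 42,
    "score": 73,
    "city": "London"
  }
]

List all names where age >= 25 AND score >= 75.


Checking both conditions:
  Pete (age=51, score=66) -> no
  Bob (age=35, score=69) -> no
  Karen (age=41, score=90) -> YES
  Amir (age=44, score=61) -> no
  Hank (age=48, score=98) -> YES
  Mia (age=30, score=73) -> no
  Xander (age=31, score=54) -> no
  Rosa (age=42, score=93) -> YES
  Sam (age=42, score=73) -> no


ANSWER: Karen, Hank, Rosa


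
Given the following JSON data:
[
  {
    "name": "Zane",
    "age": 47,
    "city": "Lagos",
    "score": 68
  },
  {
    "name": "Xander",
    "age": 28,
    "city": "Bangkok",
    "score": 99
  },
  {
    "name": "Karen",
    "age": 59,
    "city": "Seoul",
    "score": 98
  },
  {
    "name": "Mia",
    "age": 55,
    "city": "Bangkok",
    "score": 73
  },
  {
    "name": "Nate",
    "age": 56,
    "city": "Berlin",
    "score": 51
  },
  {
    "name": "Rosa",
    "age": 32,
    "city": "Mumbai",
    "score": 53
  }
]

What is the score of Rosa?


Looking up record where name = Rosa
Record index: 5
Field 'score' = 53

ANSWER: 53


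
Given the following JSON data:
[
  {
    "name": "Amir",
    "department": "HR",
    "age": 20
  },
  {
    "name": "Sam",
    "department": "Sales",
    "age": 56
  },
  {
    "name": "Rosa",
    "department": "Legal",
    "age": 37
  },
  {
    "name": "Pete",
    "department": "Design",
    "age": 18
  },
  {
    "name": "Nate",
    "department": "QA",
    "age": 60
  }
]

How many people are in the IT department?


Scanning records for department = IT
  No matches found
Count: 0

ANSWER: 0


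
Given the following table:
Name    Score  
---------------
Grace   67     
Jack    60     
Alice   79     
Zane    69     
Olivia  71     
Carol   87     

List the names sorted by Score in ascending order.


Sorting by Score (ascending):
  Jack: 60
  Grace: 67
  Zane: 69
  Olivia: 71
  Alice: 79
  Carol: 87


ANSWER: Jack, Grace, Zane, Olivia, Alice, Carol


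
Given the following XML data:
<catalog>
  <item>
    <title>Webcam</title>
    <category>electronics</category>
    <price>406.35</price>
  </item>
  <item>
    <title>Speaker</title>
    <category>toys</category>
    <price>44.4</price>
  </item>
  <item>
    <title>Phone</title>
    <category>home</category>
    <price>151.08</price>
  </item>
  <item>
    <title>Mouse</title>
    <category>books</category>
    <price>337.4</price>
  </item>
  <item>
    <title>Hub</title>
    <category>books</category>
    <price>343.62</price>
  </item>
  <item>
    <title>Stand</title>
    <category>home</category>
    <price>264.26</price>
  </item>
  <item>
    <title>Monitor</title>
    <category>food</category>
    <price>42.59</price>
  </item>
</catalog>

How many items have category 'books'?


Scanning <item> elements for <category>books</category>:
  Item 4: Mouse -> MATCH
  Item 5: Hub -> MATCH
Count: 2

ANSWER: 2


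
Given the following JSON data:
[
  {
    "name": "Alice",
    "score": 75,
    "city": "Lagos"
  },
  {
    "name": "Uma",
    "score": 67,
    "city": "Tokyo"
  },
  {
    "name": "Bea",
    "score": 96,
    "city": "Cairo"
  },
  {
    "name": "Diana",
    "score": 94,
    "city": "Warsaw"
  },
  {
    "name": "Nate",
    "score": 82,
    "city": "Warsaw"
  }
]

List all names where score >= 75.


Filtering records where score >= 75:
  Alice (score=75) -> YES
  Uma (score=67) -> no
  Bea (score=96) -> YES
  Diana (score=94) -> YES
  Nate (score=82) -> YES


ANSWER: Alice, Bea, Diana, Nate


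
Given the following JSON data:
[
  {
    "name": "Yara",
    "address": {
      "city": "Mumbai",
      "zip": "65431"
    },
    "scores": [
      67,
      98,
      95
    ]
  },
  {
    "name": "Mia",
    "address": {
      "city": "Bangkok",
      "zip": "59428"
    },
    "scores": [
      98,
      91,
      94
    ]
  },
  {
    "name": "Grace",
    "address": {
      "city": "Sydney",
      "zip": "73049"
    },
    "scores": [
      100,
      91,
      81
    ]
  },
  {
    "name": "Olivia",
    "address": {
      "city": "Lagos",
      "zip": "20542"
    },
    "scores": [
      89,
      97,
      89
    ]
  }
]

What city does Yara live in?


Path: records[0].address.city
Value: Mumbai

ANSWER: Mumbai


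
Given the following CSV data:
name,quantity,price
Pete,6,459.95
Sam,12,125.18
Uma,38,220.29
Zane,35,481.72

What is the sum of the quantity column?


Values in 'quantity' column:
  Row 1: 6
  Row 2: 12
  Row 3: 38
  Row 4: 35
Sum = 6 + 12 + 38 + 35 = 91

ANSWER: 91


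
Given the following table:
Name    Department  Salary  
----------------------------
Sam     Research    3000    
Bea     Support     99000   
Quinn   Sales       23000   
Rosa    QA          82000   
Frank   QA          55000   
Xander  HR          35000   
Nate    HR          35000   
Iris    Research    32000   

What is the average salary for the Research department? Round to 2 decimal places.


Research department members:
  Sam: 3000
  Iris: 32000
Sum = 35000
Count = 2
Average = 35000 / 2 = 17500.00

ANSWER: 17500.00


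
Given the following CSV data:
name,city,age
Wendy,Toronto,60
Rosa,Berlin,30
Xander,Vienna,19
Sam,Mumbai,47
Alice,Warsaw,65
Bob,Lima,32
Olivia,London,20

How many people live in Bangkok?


Scanning city column for 'Bangkok':
Total matches: 0

ANSWER: 0


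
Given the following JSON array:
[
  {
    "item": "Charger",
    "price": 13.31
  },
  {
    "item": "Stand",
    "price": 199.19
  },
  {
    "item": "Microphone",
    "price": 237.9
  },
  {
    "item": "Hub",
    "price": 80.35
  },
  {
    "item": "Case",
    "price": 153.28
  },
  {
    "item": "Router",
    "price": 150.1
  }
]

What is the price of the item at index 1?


Array index 1 -> Stand
price = 199.19

ANSWER: 199.19


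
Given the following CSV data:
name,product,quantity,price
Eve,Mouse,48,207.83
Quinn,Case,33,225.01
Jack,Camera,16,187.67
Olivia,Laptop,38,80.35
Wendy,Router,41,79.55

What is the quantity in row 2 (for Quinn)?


Row 2: Quinn
Column 'quantity' = 33

ANSWER: 33


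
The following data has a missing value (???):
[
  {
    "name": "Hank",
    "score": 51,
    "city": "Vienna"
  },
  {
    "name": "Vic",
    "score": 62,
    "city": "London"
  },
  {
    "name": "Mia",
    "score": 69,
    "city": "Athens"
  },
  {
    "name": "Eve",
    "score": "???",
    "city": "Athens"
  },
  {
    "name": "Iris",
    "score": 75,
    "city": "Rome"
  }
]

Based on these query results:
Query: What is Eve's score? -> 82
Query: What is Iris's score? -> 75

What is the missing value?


The missing value is Eve's score
From query: Eve's score = 82

ANSWER: 82


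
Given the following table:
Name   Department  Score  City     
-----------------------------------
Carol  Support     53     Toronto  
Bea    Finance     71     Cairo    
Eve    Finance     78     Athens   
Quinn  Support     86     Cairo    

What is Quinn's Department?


Row 4: Quinn
Department = Support

ANSWER: Support


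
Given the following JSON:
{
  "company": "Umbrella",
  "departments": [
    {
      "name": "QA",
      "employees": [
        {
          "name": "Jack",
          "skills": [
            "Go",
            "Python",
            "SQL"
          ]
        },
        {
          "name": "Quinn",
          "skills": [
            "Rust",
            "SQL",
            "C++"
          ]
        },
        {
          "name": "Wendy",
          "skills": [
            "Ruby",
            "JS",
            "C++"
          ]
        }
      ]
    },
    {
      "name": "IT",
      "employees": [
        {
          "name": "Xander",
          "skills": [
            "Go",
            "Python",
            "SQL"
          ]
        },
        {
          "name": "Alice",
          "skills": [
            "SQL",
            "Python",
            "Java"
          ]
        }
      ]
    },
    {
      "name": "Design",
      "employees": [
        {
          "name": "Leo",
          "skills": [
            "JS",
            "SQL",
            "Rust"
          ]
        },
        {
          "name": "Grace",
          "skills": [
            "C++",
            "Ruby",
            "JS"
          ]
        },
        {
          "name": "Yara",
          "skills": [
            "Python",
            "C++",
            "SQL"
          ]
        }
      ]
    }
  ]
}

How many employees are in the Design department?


Path: departments[2].employees
Count: 3

ANSWER: 3


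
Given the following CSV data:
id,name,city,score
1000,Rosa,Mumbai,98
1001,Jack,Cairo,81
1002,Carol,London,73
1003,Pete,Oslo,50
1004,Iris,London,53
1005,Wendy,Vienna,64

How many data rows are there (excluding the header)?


Counting rows (excluding header):
Header: id,name,city,score
Data rows: 6

ANSWER: 6


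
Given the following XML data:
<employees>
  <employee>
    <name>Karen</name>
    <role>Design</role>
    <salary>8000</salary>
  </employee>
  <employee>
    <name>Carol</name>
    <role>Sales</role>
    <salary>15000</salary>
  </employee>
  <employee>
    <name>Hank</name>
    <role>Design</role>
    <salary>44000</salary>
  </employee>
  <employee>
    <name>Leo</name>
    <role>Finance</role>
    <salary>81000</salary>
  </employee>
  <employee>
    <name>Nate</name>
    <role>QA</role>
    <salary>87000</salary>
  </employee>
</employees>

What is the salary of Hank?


Searching for <employee> with <name>Hank</name>
Found at position 3
<salary>44000</salary>

ANSWER: 44000


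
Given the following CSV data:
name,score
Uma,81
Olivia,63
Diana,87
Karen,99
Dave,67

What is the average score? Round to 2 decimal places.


Scores: 81, 63, 87, 99, 67
Sum = 397
Count = 5
Average = 397 / 5 = 79.40

ANSWER: 79.40


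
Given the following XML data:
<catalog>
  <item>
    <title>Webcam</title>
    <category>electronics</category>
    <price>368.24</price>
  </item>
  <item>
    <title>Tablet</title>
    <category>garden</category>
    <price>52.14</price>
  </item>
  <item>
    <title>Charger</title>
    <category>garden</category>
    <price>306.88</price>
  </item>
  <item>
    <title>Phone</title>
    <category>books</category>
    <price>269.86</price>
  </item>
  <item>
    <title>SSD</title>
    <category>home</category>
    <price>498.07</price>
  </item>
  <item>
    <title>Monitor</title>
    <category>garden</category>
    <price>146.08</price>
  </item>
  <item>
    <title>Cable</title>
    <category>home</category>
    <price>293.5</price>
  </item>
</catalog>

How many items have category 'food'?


Scanning <item> elements for <category>food</category>:
Count: 0

ANSWER: 0


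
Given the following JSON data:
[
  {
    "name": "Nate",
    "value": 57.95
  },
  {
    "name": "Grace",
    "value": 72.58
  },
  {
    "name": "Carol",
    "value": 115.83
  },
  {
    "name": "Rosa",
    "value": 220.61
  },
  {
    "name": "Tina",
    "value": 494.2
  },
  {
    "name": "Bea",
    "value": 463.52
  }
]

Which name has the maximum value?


Comparing values:
  Nate: 57.95
  Grace: 72.58
  Carol: 115.83
  Rosa: 220.61
  Tina: 494.2
  Bea: 463.52
Maximum: Tina (494.2)

ANSWER: Tina


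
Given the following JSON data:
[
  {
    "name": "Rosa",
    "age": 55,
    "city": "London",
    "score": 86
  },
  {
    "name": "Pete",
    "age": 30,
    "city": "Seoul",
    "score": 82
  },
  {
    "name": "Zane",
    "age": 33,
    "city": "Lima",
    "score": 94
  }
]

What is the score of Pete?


Looking up record where name = Pete
Record index: 1
Field 'score' = 82

ANSWER: 82


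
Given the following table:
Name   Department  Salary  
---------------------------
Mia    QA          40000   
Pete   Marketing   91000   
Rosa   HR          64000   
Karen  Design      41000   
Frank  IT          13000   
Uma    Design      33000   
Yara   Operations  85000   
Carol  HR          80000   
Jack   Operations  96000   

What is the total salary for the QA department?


QA department members:
  Mia: 40000
Total = 40000 = 40000

ANSWER: 40000


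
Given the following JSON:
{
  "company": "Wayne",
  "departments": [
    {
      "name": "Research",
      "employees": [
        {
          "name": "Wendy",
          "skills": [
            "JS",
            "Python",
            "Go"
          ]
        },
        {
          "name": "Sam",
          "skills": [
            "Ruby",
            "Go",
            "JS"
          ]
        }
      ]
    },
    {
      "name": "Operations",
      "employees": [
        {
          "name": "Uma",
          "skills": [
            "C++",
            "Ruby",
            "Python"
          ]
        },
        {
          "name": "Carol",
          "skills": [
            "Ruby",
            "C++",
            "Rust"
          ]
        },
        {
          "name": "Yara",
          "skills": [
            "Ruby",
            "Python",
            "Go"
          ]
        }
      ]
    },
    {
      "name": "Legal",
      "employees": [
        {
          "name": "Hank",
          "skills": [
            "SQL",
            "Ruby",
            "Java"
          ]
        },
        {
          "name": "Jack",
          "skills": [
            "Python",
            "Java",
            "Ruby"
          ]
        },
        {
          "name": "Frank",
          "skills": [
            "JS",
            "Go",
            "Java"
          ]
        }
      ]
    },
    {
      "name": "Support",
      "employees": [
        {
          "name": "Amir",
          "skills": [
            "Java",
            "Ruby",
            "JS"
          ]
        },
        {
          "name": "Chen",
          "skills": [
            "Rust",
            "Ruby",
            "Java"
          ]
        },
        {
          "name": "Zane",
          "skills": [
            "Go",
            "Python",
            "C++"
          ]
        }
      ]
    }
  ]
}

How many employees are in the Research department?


Path: departments[0].employees
Count: 2

ANSWER: 2


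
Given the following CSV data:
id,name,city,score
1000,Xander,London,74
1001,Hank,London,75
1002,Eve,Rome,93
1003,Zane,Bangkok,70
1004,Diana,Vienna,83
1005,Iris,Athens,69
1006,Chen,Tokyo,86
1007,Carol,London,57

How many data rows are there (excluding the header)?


Counting rows (excluding header):
Header: id,name,city,score
Data rows: 8

ANSWER: 8


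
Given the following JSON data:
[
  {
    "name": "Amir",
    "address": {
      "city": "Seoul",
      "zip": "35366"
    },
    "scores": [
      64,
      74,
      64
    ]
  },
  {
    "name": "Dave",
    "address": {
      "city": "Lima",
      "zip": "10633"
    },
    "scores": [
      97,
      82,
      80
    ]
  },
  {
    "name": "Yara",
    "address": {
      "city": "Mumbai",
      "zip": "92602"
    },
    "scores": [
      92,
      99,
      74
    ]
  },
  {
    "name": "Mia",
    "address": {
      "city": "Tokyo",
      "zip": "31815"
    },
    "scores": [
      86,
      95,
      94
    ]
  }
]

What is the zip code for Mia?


Path: records[3].address.zip
Value: 31815

ANSWER: 31815


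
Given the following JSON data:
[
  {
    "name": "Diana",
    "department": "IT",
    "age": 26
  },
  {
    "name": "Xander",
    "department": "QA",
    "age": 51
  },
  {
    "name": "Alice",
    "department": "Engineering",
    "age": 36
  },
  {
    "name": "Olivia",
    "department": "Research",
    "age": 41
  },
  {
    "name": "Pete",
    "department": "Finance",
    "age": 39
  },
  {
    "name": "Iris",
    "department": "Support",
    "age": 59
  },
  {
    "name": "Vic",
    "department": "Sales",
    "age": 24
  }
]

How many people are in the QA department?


Scanning records for department = QA
  Record 1: Xander
Count: 1

ANSWER: 1


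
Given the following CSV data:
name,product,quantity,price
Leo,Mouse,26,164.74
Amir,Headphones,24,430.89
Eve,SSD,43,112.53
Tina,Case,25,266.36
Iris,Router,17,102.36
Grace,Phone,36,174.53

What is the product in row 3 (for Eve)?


Row 3: Eve
Column 'product' = SSD

ANSWER: SSD


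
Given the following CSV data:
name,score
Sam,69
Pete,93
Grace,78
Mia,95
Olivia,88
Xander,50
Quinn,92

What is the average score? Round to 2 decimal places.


Scores: 69, 93, 78, 95, 88, 50, 92
Sum = 565
Count = 7
Average = 565 / 7 = 80.71

ANSWER: 80.71


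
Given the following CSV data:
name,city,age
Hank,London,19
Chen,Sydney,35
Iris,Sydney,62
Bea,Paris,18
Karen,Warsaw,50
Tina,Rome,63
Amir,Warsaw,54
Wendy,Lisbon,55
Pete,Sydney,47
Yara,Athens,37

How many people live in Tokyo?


Scanning city column for 'Tokyo':
Total matches: 0

ANSWER: 0


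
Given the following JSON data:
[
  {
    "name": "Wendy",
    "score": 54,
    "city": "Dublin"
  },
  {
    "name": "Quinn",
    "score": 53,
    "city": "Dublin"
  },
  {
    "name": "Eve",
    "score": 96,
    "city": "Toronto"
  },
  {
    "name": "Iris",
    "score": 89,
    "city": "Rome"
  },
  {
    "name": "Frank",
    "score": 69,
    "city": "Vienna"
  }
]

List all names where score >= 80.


Filtering records where score >= 80:
  Wendy (score=54) -> no
  Quinn (score=53) -> no
  Eve (score=96) -> YES
  Iris (score=89) -> YES
  Frank (score=69) -> no


ANSWER: Eve, Iris


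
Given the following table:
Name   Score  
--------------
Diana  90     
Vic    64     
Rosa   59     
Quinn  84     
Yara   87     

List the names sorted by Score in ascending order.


Sorting by Score (ascending):
  Rosa: 59
  Vic: 64
  Quinn: 84
  Yara: 87
  Diana: 90


ANSWER: Rosa, Vic, Quinn, Yara, Diana


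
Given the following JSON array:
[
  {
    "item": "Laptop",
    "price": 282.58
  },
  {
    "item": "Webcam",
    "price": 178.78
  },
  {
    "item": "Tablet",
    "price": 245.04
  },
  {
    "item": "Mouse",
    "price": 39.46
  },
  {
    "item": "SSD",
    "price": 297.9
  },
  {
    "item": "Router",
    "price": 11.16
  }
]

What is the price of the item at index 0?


Array index 0 -> Laptop
price = 282.58

ANSWER: 282.58


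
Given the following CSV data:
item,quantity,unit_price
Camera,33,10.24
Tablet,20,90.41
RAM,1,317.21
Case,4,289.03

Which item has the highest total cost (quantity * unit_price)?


Computing row totals:
  Camera: 337.92
  Tablet: 1808.2
  RAM: 317.21
  Case: 1156.12
Maximum: Tablet (1808.2)

ANSWER: Tablet


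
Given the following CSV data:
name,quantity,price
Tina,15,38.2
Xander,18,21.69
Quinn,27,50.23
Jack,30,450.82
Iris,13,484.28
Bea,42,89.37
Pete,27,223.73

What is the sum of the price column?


Values in 'price' column:
  Row 1: 38.2
  Row 2: 21.69
  Row 3: 50.23
  Row 4: 450.82
  Row 5: 484.28
  Row 6: 89.37
  Row 7: 223.73
Sum = 38.2 + 21.69 + 50.23 + 450.82 + 484.28 + 89.37 + 223.73 = 1358.32

ANSWER: 1358.32


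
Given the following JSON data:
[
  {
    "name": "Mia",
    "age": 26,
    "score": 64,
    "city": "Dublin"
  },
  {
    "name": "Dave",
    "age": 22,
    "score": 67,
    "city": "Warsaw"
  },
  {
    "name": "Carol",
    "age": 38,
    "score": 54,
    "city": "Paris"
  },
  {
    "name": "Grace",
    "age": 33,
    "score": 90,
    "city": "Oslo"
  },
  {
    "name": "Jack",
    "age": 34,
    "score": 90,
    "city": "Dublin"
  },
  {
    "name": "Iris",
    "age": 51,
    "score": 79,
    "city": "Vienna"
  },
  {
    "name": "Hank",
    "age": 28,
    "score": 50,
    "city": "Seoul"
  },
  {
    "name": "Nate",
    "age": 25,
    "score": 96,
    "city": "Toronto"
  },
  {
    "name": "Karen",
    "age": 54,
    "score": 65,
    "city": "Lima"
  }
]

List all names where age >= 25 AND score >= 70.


Checking both conditions:
  Mia (age=26, score=64) -> no
  Dave (age=22, score=67) -> no
  Carol (age=38, score=54) -> no
  Grace (age=33, score=90) -> YES
  Jack (age=34, score=90) -> YES
  Iris (age=51, score=79) -> YES
  Hank (age=28, score=50) -> no
  Nate (age=25, score=96) -> YES
  Karen (age=54, score=65) -> no


ANSWER: Grace, Jack, Iris, Nate


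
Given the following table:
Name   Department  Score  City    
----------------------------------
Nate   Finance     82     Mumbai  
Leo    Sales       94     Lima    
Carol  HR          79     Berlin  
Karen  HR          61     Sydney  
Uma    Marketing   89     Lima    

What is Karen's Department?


Row 4: Karen
Department = HR

ANSWER: HR


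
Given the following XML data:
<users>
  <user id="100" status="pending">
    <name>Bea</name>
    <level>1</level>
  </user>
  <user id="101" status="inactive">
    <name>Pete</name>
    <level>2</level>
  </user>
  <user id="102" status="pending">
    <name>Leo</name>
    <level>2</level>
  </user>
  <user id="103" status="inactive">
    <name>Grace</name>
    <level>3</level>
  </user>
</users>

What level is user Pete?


Finding user: Pete
<level>2</level>

ANSWER: 2


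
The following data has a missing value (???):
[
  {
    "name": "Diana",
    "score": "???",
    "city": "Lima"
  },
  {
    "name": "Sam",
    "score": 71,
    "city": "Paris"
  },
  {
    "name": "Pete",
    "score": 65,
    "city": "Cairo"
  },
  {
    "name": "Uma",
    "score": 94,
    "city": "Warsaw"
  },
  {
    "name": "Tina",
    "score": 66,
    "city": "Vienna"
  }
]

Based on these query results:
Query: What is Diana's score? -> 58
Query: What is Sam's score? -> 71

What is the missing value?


The missing value is Diana's score
From query: Diana's score = 58

ANSWER: 58


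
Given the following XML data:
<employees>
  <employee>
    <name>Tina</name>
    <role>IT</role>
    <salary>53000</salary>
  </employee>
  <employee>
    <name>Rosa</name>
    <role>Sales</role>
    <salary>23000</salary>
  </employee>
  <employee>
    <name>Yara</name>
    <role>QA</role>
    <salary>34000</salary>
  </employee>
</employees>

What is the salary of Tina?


Searching for <employee> with <name>Tina</name>
Found at position 1
<salary>53000</salary>

ANSWER: 53000


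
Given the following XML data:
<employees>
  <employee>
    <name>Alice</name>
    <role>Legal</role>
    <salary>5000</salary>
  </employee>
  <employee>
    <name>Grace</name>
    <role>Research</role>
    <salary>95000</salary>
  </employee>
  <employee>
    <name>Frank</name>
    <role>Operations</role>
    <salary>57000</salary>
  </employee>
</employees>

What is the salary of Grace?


Searching for <employee> with <name>Grace</name>
Found at position 2
<salary>95000</salary>

ANSWER: 95000


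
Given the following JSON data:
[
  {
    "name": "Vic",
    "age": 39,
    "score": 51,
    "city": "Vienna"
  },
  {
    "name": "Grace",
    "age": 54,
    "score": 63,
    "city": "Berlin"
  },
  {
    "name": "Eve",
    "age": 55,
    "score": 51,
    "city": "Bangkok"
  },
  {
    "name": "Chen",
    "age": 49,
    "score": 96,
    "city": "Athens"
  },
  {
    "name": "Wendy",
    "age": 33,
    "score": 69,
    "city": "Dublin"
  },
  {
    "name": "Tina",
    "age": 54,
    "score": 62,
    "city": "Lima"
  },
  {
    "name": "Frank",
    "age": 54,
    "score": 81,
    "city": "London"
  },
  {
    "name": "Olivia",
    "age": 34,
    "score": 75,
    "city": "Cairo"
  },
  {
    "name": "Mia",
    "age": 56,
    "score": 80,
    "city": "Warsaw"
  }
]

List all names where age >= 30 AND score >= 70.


Checking both conditions:
  Vic (age=39, score=51) -> no
  Grace (age=54, score=63) -> no
  Eve (age=55, score=51) -> no
  Chen (age=49, score=96) -> YES
  Wendy (age=33, score=69) -> no
  Tina (age=54, score=62) -> no
  Frank (age=54, score=81) -> YES
  Olivia (age=34, score=75) -> YES
  Mia (age=56, score=80) -> YES


ANSWER: Chen, Frank, Olivia, Mia


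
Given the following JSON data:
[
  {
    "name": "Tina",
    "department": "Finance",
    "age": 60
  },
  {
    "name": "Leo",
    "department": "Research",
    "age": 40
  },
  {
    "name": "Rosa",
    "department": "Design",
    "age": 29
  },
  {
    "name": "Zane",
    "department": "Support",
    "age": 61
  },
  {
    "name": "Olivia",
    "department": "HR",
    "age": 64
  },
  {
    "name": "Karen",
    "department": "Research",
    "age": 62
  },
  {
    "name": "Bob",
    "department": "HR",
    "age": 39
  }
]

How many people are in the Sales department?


Scanning records for department = Sales
  No matches found
Count: 0

ANSWER: 0
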